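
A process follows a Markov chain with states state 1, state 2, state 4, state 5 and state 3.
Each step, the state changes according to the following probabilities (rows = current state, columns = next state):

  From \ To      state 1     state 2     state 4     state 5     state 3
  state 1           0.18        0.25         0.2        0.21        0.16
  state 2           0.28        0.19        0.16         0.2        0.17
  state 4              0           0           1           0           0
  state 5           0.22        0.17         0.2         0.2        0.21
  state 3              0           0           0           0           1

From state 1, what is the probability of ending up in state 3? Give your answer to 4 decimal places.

0.4743

Let h(s) be the probability of absorption at state 3 starting from transient state s. Then h(state 3) = 1 and h(state 4) = 0. By first-step analysis:
h(state 1) = 0.18·h(state 1) + 0.25·h(state 2) + 0.2·0 + 0.21·h(state 5) + 0.16·1
h(state 2) = 0.28·h(state 1) + 0.19·h(state 2) + 0.16·0 + 0.2·h(state 5) + 0.17·1
h(state 5) = 0.22·h(state 1) + 0.17·h(state 2) + 0.2·0 + 0.2·h(state 5) + 0.21·1
Solving: h(state 1) = 0.4743, h(state 2) = 0.4969, h(state 5) = 0.4985.
Starting from state 1, the probability is 0.4743.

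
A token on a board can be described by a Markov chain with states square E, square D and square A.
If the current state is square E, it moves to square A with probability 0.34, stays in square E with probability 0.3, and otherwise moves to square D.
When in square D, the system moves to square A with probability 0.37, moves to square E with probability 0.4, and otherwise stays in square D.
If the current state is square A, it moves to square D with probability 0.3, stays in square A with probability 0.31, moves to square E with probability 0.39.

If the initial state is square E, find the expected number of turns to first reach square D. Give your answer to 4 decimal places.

Let t(s) be the expected number of turns to first reach square D from state s, with t(square D) = 0. Conditioning on the first turn:
t(square E) = 1 + 0.3·t(square E) + 0.34·t(square A)
t(square A) = 1 + 0.39·t(square E) + 0.31·t(square A)
Solving: t(square E) = 2.9395, t(square A) = 3.1107.
Expected turns from square E to square D: 2.9395.

2.9395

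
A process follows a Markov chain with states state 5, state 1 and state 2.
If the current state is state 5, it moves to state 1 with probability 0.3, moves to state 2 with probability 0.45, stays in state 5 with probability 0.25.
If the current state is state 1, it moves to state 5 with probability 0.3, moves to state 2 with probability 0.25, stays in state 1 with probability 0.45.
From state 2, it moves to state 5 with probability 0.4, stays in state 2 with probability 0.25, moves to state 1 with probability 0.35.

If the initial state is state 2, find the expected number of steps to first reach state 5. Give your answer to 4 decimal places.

2.7692

Let t(s) be the expected number of steps to first reach state 5 from state s, with t(state 5) = 0. Conditioning on the first step:
t(state 1) = 1 + 0.45·t(state 1) + 0.25·t(state 2)
t(state 2) = 1 + 0.35·t(state 1) + 0.25·t(state 2)
Solving: t(state 1) = 3.0769, t(state 2) = 2.7692.
Expected steps from state 2 to state 5: 2.7692.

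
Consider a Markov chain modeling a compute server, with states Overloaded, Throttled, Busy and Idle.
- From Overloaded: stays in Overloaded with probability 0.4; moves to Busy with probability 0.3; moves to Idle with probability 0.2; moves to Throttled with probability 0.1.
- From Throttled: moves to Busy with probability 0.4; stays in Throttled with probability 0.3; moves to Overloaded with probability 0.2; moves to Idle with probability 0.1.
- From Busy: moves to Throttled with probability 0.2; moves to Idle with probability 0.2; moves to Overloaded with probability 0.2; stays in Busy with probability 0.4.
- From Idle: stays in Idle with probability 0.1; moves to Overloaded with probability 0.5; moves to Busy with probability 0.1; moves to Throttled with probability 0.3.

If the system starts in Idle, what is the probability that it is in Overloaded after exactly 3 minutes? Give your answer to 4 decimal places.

Propagate the distribution vector 3 minutes from Idle.
After 0 minutes: (0.0000, 0.0000, 0.0000, 1.0000)
After 1 minute: (0.5000, 0.3000, 0.1000, 0.1000)
After 2 minutes: (0.3300, 0.1900, 0.3200, 0.1600)
After 3 minutes: (0.3140, 0.2020, 0.3190, 0.1650)
P(in Overloaded after 3 minutes) = 0.3140

0.3140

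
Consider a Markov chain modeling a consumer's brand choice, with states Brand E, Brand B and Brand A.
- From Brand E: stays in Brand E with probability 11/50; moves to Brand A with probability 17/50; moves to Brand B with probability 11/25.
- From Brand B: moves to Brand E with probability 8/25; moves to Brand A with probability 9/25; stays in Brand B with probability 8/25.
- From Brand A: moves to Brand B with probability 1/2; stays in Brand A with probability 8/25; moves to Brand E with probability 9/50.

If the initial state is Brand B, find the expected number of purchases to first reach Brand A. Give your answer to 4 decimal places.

2.8234

Let t(s) be the expected number of purchases to first reach Brand A from state s, with t(Brand A) = 0. Conditioning on the first purchase:
t(Brand E) = 1 + 0.22·t(Brand E) + 0.44·t(Brand B)
t(Brand B) = 1 + 0.32·t(Brand E) + 0.32·t(Brand B)
Solving: t(Brand E) = 2.8747, t(Brand B) = 2.8234.
Expected purchases from Brand B to Brand A: 2.8234.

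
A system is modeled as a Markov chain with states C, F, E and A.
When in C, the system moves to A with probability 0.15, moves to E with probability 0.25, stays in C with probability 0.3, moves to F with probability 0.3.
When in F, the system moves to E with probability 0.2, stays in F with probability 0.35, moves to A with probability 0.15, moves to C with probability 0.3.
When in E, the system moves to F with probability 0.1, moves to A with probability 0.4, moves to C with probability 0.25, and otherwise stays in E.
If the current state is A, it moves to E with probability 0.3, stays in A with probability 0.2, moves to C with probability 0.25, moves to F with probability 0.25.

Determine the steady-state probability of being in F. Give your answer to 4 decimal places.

Let the stationary distribution be π with π = πP and π_1 + π_2 + π_3 + π_4 = 1.
π_1 = 0.3·π_1 + 0.3·π_2 + 0.25·π_3 + 0.25·π_4
π_2 = 0.3·π_1 + 0.35·π_2 + 0.1·π_3 + 0.25·π_4
π_3 = 0.25·π_1 + 0.2·π_2 + 0.25·π_3 + 0.3·π_4
Solving with the normalization constraint gives π = (0.2764, 0.2517, 0.2486, 0.2233).
So the stationary probability of F is 0.2517.

0.2517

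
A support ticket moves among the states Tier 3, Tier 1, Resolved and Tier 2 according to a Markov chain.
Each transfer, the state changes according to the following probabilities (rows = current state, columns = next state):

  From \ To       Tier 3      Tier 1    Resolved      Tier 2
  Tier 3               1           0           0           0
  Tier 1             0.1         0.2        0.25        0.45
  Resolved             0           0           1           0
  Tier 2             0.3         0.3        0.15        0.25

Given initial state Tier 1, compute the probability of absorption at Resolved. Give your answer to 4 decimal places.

Let h(s) be the probability of absorption at Resolved starting from transient state s. Then h(Resolved) = 1 and h(Tier 3) = 0. By first-step analysis:
h(Tier 1) = 0.1·0 + 0.2·h(Tier 1) + 0.25·1 + 0.45·h(Tier 2)
h(Tier 2) = 0.3·0 + 0.3·h(Tier 1) + 0.15·1 + 0.25·h(Tier 2)
Solving: h(Tier 1) = 0.5484, h(Tier 2) = 0.4194.
Starting from Tier 1, the probability is 0.5484.

0.5484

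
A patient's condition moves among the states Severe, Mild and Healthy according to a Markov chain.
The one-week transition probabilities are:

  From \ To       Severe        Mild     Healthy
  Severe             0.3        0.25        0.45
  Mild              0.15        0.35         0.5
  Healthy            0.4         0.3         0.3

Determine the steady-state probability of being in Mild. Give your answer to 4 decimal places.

Let the stationary distribution be π with π = πP and π_1 + π_2 + π_3 = 1.
π_1 = 0.3·π_1 + 0.15·π_2 + 0.4·π_3
π_2 = 0.25·π_1 + 0.35·π_2 + 0.3·π_3
Solving with the normalization constraint gives π = (0.2954, 0.3002, 0.4044).
So the stationary probability of Mild is 0.3002.

0.3002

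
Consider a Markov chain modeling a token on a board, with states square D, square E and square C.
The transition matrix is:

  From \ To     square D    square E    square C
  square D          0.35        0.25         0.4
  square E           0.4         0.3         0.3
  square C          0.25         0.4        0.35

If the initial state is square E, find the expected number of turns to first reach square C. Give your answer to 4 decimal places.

Let t(s) be the expected number of turns to first reach square C from state s, with t(square C) = 0. Conditioning on the first turn:
t(square D) = 1 + 0.35·t(square D) + 0.25·t(square E)
t(square E) = 1 + 0.4·t(square D) + 0.3·t(square E)
Solving: t(square D) = 2.6761, t(square E) = 2.9577.
Expected turns from square E to square C: 2.9577.

2.9577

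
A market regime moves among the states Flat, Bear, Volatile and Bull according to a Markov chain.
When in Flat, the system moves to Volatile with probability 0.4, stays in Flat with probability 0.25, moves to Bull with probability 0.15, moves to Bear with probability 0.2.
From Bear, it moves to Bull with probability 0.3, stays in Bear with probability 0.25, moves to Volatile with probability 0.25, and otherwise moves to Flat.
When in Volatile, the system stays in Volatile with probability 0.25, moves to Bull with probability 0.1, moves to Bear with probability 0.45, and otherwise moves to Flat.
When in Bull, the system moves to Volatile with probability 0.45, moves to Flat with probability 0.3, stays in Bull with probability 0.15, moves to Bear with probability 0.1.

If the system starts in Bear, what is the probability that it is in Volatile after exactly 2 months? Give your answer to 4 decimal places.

Propagate the distribution vector 2 months from Bear.
After 0 months: (0.0000, 1.0000, 0.0000, 0.0000)
After 1 month: (0.2000, 0.2500, 0.2500, 0.3000)
After 2 months: (0.2400, 0.2450, 0.3400, 0.1750)
P(in Volatile after 2 months) = 0.3400

0.3400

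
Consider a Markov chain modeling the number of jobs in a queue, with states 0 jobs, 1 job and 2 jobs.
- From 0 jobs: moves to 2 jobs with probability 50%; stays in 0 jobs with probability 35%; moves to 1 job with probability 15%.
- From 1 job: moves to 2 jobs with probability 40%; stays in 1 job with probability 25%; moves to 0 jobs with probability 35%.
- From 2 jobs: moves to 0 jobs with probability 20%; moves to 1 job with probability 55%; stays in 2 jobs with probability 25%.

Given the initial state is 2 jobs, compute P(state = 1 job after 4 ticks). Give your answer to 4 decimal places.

0.3329

Propagate the distribution vector 4 ticks from 2 jobs.
After 0 ticks: (0.0000, 0.0000, 1.0000)
After 1 tick: (0.2000, 0.5500, 0.2500)
After 2 ticks: (0.3125, 0.3050, 0.3825)
After 3 ticks: (0.2926, 0.3335, 0.3739)
After 4 ticks: (0.2939, 0.3329, 0.3732)
P(in 1 job after 4 ticks) = 0.3329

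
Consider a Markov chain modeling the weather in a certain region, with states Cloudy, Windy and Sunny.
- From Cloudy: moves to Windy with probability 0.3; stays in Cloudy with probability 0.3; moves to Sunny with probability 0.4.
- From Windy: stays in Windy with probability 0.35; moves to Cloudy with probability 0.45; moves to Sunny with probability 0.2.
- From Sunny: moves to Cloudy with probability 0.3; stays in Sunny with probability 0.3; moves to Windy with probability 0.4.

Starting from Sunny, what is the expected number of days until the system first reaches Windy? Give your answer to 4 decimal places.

Let t(s) be the expected number of days to first reach Windy from state s, with t(Windy) = 0. Conditioning on the first day:
t(Cloudy) = 1 + 0.3·t(Cloudy) + 0.4·t(Sunny)
t(Sunny) = 1 + 0.3·t(Cloudy) + 0.3·t(Sunny)
Solving: t(Cloudy) = 2.9730, t(Sunny) = 2.7027.
Expected days from Sunny to Windy: 2.7027.

2.7027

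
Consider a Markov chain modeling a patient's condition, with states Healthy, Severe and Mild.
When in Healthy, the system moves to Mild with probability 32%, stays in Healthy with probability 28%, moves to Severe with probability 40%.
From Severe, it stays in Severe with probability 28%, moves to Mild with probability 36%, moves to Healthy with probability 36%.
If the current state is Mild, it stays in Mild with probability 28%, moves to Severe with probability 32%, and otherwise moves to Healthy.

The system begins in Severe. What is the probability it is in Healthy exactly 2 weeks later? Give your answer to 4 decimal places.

Sum over the intermediate state after 1 week:
P = P(Severe→Healthy)·P(Healthy→Healthy) + P(Severe→Severe)·P(Severe→Healthy) + P(Severe→Mild)·P(Mild→Healthy)
  = 0.36×0.28 + 0.28×0.36 + 0.36×0.4
  = 0.1008 + 0.1008 + 0.1440 = 0.3456

0.3456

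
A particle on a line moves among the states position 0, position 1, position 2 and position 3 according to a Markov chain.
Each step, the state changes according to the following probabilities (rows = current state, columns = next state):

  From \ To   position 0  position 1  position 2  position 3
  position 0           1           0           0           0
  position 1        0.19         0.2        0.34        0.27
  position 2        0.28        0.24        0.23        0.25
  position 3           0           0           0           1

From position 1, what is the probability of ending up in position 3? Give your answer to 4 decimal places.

Let h(s) be the probability of absorption at position 3 starting from transient state s. Then h(position 3) = 1 and h(position 0) = 0. By first-step analysis:
h(position 1) = 0.19·0 + 0.2·h(position 1) + 0.34·h(position 2) + 0.27·1
h(position 2) = 0.28·0 + 0.24·h(position 1) + 0.23·h(position 2) + 0.25·1
Solving: h(position 1) = 0.5481, h(position 2) = 0.4955.
Starting from position 1, the probability is 0.5481.

0.5481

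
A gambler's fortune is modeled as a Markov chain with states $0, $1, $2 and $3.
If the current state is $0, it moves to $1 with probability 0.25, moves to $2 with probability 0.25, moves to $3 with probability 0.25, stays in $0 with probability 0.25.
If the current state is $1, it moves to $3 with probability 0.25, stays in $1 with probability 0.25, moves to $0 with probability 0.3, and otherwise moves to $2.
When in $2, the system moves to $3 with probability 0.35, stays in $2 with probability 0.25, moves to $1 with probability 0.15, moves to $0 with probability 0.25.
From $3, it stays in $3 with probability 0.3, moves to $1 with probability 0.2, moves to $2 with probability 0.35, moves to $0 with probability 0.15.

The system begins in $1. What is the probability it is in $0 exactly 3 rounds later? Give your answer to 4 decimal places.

Propagate the distribution vector 3 rounds from $1.
After 0 rounds: (0.0000, 1.0000, 0.0000, 0.0000)
After 1 round: (0.3000, 0.2500, 0.2000, 0.2500)
After 2 rounds: (0.2375, 0.2175, 0.2625, 0.2825)
After 3 rounds: (0.2326, 0.2096, 0.2674, 0.2904)
P(in $0 after 3 rounds) = 0.2326

0.2326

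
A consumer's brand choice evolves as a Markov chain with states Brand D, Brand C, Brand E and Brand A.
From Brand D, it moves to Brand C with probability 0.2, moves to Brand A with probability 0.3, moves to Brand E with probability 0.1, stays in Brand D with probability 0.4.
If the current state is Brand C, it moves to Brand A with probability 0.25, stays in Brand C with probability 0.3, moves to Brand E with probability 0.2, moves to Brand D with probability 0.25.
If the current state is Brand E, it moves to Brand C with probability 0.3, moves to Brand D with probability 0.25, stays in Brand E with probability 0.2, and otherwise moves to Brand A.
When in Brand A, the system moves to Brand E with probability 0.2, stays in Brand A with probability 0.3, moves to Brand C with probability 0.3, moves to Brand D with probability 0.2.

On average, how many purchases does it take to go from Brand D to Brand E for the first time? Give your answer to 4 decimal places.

6.4875

Let t(s) be the expected number of purchases to first reach Brand E from state s, with t(Brand E) = 0. Conditioning on the first purchase:
t(Brand D) = 1 + 0.4·t(Brand D) + 0.2·t(Brand C) + 0.3·t(Brand A)
t(Brand C) = 1 + 0.25·t(Brand D) + 0.3·t(Brand C) + 0.25·t(Brand A)
t(Brand A) = 1 + 0.2·t(Brand D) + 0.3·t(Brand C) + 0.3·t(Brand A)
Solving: t(Brand D) = 6.4875, t(Brand C) = 5.8065, t(Brand A) = 5.7706.
Expected purchases from Brand D to Brand E: 6.4875.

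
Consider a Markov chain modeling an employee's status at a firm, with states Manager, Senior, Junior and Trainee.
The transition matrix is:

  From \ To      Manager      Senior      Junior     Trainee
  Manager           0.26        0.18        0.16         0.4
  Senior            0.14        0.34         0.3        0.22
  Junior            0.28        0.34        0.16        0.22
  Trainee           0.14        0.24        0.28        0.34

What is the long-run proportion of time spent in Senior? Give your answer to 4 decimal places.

Let the stationary distribution be π with π = πP and π_1 + π_2 + π_3 + π_4 = 1.
π_1 = 0.26·π_1 + 0.14·π_2 + 0.28·π_3 + 0.14·π_4
π_2 = 0.18·π_1 + 0.34·π_2 + 0.34·π_3 + 0.24·π_4
π_3 = 0.16·π_1 + 0.3·π_2 + 0.16·π_3 + 0.28·π_4
Solving with the normalization constraint gives π = (0.1963, 0.2796, 0.2340, 0.2902).
So the stationary probability of Senior is 0.2796.

0.2796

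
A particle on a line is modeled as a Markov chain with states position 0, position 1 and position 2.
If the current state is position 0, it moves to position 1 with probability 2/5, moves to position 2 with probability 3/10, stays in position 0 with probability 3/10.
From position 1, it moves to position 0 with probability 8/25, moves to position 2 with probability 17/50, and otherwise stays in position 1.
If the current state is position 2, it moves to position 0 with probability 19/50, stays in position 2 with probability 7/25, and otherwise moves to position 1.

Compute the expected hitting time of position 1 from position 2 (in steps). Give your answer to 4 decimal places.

2.7692

Let t(s) be the expected number of steps to first reach position 1 from state s, with t(position 1) = 0. Conditioning on the first step:
t(position 0) = 1 + 0.3·t(position 0) + 0.3·t(position 2)
t(position 2) = 1 + 0.38·t(position 0) + 0.28·t(position 2)
Solving: t(position 0) = 2.6154, t(position 2) = 2.7692.
Expected steps from position 2 to position 1: 2.7692.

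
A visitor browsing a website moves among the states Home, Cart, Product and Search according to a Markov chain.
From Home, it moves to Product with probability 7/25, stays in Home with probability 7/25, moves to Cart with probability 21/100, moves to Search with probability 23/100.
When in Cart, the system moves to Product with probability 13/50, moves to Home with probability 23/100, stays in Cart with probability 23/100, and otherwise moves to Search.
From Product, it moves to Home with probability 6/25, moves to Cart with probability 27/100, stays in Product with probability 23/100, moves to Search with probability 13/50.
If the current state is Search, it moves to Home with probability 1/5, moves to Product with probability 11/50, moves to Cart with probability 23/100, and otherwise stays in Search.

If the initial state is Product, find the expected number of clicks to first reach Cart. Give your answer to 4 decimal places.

Let t(s) be the expected number of clicks to first reach Cart from state s, with t(Cart) = 0. Conditioning on the first click:
t(Home) = 1 + 0.28·t(Home) + 0.28·t(Product) + 0.23·t(Search)
t(Product) = 1 + 0.24·t(Home) + 0.23·t(Product) + 0.26·t(Search)
t(Search) = 1 + 0.2·t(Home) + 0.22·t(Product) + 0.35·t(Search)
Solving: t(Home) = 4.3389, t(Product) = 4.0886, t(Search) = 4.2574.
Expected clicks from Product to Cart: 4.0886.

4.0886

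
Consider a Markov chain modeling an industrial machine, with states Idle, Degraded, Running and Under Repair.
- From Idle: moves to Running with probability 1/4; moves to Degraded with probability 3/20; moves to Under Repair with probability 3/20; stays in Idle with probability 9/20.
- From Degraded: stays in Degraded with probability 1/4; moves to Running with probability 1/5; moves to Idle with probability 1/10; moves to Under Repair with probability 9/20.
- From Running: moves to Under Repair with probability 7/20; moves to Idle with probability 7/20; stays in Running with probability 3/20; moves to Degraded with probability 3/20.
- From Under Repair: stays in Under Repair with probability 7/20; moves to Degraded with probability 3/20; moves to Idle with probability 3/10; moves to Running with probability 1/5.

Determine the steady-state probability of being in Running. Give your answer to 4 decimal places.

Let the stationary distribution be π with π = πP and π_1 + π_2 + π_3 + π_4 = 1.
π_1 = 0.45·π_1 + 0.1·π_2 + 0.35·π_3 + 0.3·π_4
π_2 = 0.15·π_1 + 0.25·π_2 + 0.15·π_3 + 0.15·π_4
π_3 = 0.25·π_1 + 0.2·π_2 + 0.15·π_3 + 0.2·π_4
Solving with the normalization constraint gives π = (0.3258, 0.1667, 0.2060, 0.3015).
So the stationary probability of Running is 0.2060.

0.2060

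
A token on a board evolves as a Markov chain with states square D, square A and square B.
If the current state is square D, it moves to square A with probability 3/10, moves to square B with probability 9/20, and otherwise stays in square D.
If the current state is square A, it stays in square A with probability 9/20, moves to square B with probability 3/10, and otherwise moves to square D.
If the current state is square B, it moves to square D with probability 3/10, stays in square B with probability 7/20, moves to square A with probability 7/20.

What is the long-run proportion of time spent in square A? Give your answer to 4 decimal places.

0.3740

Let the stationary distribution be π with π = πP and π_1 + π_2 + π_3 = 1.
π_1 = 0.25·π_1 + 0.25·π_2 + 0.3·π_3
π_2 = 0.3·π_1 + 0.45·π_2 + 0.35·π_3
Solving with the normalization constraint gives π = (0.2679, 0.3740, 0.3581).
So the stationary probability of square A is 0.3740.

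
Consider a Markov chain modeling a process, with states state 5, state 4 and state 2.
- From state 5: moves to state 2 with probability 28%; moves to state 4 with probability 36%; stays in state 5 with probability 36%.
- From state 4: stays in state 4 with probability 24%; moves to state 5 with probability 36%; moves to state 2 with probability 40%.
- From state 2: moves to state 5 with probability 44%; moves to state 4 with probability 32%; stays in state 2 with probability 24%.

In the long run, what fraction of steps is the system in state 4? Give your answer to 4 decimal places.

0.3105

Let the stationary distribution be π with π = πP and π_1 + π_2 + π_3 = 1.
π_1 = 0.36·π_1 + 0.36·π_2 + 0.44·π_3
π_2 = 0.36·π_1 + 0.24·π_2 + 0.32·π_3
Solving with the normalization constraint gives π = (0.3844, 0.3105, 0.3051).
So the stationary probability of state 4 is 0.3105.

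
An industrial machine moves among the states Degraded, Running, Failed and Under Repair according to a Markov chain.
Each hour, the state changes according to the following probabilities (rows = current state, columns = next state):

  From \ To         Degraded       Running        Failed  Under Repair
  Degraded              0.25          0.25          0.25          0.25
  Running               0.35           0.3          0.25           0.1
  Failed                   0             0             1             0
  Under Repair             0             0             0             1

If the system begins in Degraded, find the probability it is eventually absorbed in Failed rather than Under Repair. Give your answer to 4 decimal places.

0.5429

Let h(s) be the probability of absorption at Failed starting from transient state s. Then h(Failed) = 1 and h(Under Repair) = 0. By first-step analysis:
h(Degraded) = 0.25·h(Degraded) + 0.25·h(Running) + 0.25·1 + 0.25·0
h(Running) = 0.35·h(Degraded) + 0.3·h(Running) + 0.25·1 + 0.1·0
Solving: h(Degraded) = 0.5429, h(Running) = 0.6286.
Starting from Degraded, the probability is 0.5429.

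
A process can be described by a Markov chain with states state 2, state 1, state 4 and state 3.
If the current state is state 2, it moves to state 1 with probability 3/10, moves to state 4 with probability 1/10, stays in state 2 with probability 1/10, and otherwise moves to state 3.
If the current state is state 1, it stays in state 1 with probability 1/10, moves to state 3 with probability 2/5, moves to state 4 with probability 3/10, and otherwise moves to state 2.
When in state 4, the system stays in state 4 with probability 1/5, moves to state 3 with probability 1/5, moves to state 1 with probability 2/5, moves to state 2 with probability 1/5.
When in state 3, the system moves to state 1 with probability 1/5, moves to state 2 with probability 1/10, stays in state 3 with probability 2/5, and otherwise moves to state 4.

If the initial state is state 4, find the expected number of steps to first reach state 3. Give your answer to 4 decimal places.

Let t(s) be the expected number of steps to first reach state 3 from state s, with t(state 3) = 0. Conditioning on the first step:
t(state 2) = 1 + 0.1·t(state 2) + 0.3·t(state 1) + 0.1·t(state 4)
t(state 1) = 1 + 0.2·t(state 2) + 0.1·t(state 1) + 0.3·t(state 4)
t(state 4) = 1 + 0.2·t(state 2) + 0.4·t(state 1) + 0.2·t(state 4)
Solving: t(state 2) = 2.3661, t(state 1) = 2.7009, t(state 4) = 3.1920.
Expected steps from state 4 to state 3: 3.1920.

3.1920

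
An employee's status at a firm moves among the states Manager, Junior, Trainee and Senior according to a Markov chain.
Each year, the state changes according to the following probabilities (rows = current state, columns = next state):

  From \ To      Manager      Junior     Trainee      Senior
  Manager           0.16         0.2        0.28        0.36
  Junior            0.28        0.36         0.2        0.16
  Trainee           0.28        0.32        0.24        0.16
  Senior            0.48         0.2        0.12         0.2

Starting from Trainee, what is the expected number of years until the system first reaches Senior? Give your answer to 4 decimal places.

4.7619

Let t(s) be the expected number of years to first reach Senior from state s, with t(Senior) = 0. Conditioning on the first year:
t(Manager) = 1 + 0.16·t(Manager) + 0.2·t(Junior) + 0.28·t(Trainee)
t(Junior) = 1 + 0.28·t(Manager) + 0.36·t(Junior) + 0.2·t(Trainee)
t(Trainee) = 1 + 0.28·t(Manager) + 0.32·t(Junior) + 0.24·t(Trainee)
Solving: t(Manager) = 3.9116, t(Junior) = 4.7619, t(Trainee) = 4.7619.
Expected years from Trainee to Senior: 4.7619.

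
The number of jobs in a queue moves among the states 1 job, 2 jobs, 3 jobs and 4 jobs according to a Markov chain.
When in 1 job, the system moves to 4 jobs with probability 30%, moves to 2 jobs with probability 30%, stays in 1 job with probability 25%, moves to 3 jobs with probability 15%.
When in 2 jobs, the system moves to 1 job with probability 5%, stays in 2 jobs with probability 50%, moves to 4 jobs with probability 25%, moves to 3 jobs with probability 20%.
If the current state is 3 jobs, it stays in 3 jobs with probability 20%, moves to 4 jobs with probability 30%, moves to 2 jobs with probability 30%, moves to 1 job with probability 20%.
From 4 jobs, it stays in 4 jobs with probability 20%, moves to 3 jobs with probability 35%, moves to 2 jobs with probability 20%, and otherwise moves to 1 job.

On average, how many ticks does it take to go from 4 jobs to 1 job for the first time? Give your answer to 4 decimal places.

5.8053

Let t(s) be the expected number of ticks to first reach 1 job from state s, with t(1 job) = 0. Conditioning on the first tick:
t(2 jobs) = 1 + 0.5·t(2 jobs) + 0.2·t(3 jobs) + 0.25·t(4 jobs)
t(3 jobs) = 1 + 0.3·t(2 jobs) + 0.2·t(3 jobs) + 0.3·t(4 jobs)
t(4 jobs) = 1 + 0.2·t(2 jobs) + 0.35·t(3 jobs) + 0.2·t(4 jobs)
Solving: t(2 jobs) = 7.3805, t(3 jobs) = 6.1947, t(4 jobs) = 5.8053.
Expected ticks from 4 jobs to 1 job: 5.8053.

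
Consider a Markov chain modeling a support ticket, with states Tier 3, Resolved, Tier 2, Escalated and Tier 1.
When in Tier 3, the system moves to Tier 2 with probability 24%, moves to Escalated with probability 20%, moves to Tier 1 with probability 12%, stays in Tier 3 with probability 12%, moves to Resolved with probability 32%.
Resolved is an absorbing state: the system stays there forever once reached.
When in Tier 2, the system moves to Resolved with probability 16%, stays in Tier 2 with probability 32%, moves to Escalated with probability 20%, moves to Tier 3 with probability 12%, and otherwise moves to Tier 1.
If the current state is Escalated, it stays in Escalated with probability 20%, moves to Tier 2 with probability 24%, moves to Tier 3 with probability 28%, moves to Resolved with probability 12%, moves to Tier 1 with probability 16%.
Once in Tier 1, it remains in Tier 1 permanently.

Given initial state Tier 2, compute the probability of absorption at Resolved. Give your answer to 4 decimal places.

Let h(s) be the probability of absorption at Resolved starting from transient state s. Then h(Resolved) = 1 and h(Tier 1) = 0. By first-step analysis:
h(Tier 3) = 0.12·h(Tier 3) + 0.32·1 + 0.24·h(Tier 2) + 0.2·h(Escalated) + 0.12·0
h(Tier 2) = 0.12·h(Tier 3) + 0.16·1 + 0.32·h(Tier 2) + 0.2·h(Escalated) + 0.2·0
h(Escalated) = 0.28·h(Tier 3) + 0.12·1 + 0.24·h(Tier 2) + 0.2·h(Escalated) + 0.16·0
Solving: h(Tier 3) = 0.6155, h(Tier 2) = 0.4951, h(Escalated) = 0.5139.
Starting from Tier 2, the probability is 0.4951.

0.4951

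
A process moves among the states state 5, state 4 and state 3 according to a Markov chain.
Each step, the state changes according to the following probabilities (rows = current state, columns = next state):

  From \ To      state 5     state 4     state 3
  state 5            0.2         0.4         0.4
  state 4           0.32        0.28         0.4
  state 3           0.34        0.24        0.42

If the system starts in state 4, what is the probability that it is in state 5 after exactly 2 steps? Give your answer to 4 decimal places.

Sum over the intermediate state after 1 step:
P = P(state 4→state 5)·P(state 5→state 5) + P(state 4→state 4)·P(state 4→state 5) + P(state 4→state 3)·P(state 3→state 5)
  = 0.32×0.2 + 0.28×0.32 + 0.4×0.34
  = 0.0640 + 0.0896 + 0.1360 = 0.2896

0.2896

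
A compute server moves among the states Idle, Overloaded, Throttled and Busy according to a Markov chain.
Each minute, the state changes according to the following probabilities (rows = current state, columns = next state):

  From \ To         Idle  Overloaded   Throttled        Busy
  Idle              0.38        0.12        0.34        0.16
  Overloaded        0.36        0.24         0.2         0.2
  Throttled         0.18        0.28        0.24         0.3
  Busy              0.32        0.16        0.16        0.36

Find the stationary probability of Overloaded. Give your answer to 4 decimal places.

0.1921

Let the stationary distribution be π with π = πP and π_1 + π_2 + π_3 + π_4 = 1.
π_1 = 0.38·π_1 + 0.36·π_2 + 0.18·π_3 + 0.32·π_4
π_2 = 0.12·π_1 + 0.24·π_2 + 0.28·π_3 + 0.16·π_4
π_3 = 0.34·π_1 + 0.2·π_2 + 0.24·π_3 + 0.16·π_4
Solving with the normalization constraint gives π = (0.3124, 0.1921, 0.2434, 0.2522).
So the stationary probability of Overloaded is 0.1921.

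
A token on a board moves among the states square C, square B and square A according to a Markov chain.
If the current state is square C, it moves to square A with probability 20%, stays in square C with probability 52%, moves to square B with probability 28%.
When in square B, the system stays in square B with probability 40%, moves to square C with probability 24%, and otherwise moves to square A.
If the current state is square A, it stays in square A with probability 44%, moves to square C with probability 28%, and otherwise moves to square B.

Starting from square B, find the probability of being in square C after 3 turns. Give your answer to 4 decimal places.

Propagate the distribution vector 3 turns from square B.
After 0 turns: (0.0000, 1.0000, 0.0000)
After 1 turn: (0.2400, 0.4000, 0.3600)
After 2 turns: (0.3216, 0.3280, 0.3504)
After 3 turns: (0.3441, 0.3194, 0.3366)
P(in square C after 3 turns) = 0.3441

0.3441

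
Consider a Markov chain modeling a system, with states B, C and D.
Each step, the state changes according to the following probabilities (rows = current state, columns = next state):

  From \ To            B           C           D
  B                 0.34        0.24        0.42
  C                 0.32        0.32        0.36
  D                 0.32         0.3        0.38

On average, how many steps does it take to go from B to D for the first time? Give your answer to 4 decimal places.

Let t(s) be the expected number of steps to first reach D from state s, with t(D) = 0. Conditioning on the first step:
t(B) = 1 + 0.34·t(B) + 0.24·t(C)
t(C) = 1 + 0.32·t(B) + 0.32·t(C)
Solving: t(B) = 2.4731, t(C) = 2.6344.
Expected steps from B to D: 2.4731.

2.4731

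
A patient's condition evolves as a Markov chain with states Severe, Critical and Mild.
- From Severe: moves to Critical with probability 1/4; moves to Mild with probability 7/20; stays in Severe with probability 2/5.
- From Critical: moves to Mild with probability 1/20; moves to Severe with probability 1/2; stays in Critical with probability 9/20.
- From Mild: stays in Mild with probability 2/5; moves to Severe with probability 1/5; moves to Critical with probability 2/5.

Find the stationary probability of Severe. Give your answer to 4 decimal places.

Let the stationary distribution be π with π = πP and π_1 + π_2 + π_3 = 1.
π_1 = 0.4·π_1 + 0.5·π_2 + 0.2·π_3
π_2 = 0.25·π_1 + 0.45·π_2 + 0.4·π_3
Solving with the normalization constraint gives π = (0.3851, 0.3602, 0.2547).
So the stationary probability of Severe is 0.3851.

0.3851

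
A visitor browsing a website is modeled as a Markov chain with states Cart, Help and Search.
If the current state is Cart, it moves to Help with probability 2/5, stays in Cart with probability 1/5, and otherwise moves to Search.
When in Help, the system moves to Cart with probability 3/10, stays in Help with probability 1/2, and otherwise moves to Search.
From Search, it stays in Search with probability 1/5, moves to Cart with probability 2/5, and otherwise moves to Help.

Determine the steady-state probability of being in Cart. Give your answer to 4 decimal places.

Let the stationary distribution be π with π = πP and π_1 + π_2 + π_3 = 1.
π_1 = 0.2·π_1 + 0.3·π_2 + 0.4·π_3
π_2 = 0.4·π_1 + 0.5·π_2 + 0.4·π_3
Solving with the normalization constraint gives π = (0.2963, 0.4444, 0.2593).
So the stationary probability of Cart is 0.2963.

0.2963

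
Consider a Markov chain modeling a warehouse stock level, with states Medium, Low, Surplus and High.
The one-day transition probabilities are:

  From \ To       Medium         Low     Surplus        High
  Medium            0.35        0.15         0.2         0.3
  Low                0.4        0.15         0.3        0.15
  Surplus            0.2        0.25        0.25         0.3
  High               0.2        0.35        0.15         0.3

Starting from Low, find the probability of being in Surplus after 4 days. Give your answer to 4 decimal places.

Propagate the distribution vector 4 days from Low.
After 0 days: (0.0000, 1.0000, 0.0000, 0.0000)
After 1 day: (0.4000, 0.1500, 0.3000, 0.1500)
After 2 days: (0.2900, 0.2100, 0.2225, 0.2775)
After 3 days: (0.2855, 0.2278, 0.2183, 0.2685)
After 4 days: (0.2884, 0.2255, 0.2203, 0.2658)
P(in Surplus after 4 days) = 0.2203

0.2203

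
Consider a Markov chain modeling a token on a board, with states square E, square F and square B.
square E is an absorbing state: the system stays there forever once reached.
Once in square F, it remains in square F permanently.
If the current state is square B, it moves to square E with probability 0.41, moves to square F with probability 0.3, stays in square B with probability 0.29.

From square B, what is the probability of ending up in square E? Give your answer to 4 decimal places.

0.5775

Let h(s) be the probability of absorption at square E starting from transient state s. Then h(square E) = 1 and h(square F) = 0. By first-step analysis:
h(square B) = 0.41·1 + 0.3·0 + 0.29·h(square B)
Solving: h(square B) = 0.5775.
Starting from square B, the probability is 0.5775.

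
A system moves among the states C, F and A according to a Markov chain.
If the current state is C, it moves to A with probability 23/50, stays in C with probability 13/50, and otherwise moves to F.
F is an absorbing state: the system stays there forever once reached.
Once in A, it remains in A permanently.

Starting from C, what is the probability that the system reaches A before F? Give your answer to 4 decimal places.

0.6216

Let h(s) be the probability of absorption at A starting from transient state s. Then h(A) = 1 and h(F) = 0. By first-step analysis:
h(C) = 0.26·h(C) + 0.28·0 + 0.46·1
Solving: h(C) = 0.6216.
Starting from C, the probability is 0.6216.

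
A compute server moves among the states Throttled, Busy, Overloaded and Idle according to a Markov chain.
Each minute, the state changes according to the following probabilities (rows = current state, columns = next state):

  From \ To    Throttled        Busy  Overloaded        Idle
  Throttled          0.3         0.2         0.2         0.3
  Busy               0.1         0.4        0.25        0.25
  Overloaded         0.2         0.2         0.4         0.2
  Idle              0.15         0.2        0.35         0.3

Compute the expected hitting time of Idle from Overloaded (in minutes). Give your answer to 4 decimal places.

Let t(s) be the expected number of minutes to first reach Idle from state s, with t(Idle) = 0. Conditioning on the first minute:
t(Throttled) = 1 + 0.3·t(Throttled) + 0.2·t(Busy) + 0.2·t(Overloaded)
t(Busy) = 1 + 0.1·t(Throttled) + 0.4·t(Busy) + 0.25·t(Overloaded)
t(Overloaded) = 1 + 0.2·t(Throttled) + 0.2·t(Busy) + 0.4·t(Overloaded)
Solving: t(Throttled) = 3.8323, t(Busy) = 4.1018, t(Overloaded) = 4.3114.
Expected minutes from Overloaded to Idle: 4.3114.

4.3114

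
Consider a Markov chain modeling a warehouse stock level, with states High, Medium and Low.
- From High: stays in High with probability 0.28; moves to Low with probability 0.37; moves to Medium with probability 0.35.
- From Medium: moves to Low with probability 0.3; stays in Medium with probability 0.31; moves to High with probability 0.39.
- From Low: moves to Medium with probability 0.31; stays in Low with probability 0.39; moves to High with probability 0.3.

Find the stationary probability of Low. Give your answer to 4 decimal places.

Let the stationary distribution be π with π = πP and π_1 + π_2 + π_3 = 1.
π_1 = 0.28·π_1 + 0.39·π_2 + 0.3·π_3
π_2 = 0.35·π_1 + 0.31·π_2 + 0.31·π_3
Solving with the normalization constraint gives π = (0.3226, 0.3229, 0.3545).
So the stationary probability of Low is 0.3545.

0.3545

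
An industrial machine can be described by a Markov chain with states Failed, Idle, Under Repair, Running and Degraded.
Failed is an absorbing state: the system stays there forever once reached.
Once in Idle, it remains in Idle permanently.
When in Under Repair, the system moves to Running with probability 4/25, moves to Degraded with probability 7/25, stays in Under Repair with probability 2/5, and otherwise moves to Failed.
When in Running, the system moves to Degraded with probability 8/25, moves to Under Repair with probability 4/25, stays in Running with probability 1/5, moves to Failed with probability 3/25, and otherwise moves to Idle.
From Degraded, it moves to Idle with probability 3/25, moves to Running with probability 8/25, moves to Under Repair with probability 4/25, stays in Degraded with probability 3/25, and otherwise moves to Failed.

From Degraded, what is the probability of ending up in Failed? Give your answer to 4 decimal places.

0.6499

Let h(s) be the probability of absorption at Failed starting from transient state s. Then h(Failed) = 1 and h(Idle) = 0. By first-step analysis:
h(Under Repair) = 0.16·1 + 0.4·h(Under Repair) + 0.16·h(Running) + 0.28·h(Degraded)
h(Running) = 0.12·1 + 0.2·0 + 0.16·h(Under Repair) + 0.2·h(Running) + 0.32·h(Degraded)
h(Degraded) = 0.28·1 + 0.12·0 + 0.16·h(Under Repair) + 0.32·h(Running) + 0.12·h(Degraded)
Solving: h(Under Repair) = 0.7176, h(Running) = 0.5535, h(Degraded) = 0.6499.
Starting from Degraded, the probability is 0.6499.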